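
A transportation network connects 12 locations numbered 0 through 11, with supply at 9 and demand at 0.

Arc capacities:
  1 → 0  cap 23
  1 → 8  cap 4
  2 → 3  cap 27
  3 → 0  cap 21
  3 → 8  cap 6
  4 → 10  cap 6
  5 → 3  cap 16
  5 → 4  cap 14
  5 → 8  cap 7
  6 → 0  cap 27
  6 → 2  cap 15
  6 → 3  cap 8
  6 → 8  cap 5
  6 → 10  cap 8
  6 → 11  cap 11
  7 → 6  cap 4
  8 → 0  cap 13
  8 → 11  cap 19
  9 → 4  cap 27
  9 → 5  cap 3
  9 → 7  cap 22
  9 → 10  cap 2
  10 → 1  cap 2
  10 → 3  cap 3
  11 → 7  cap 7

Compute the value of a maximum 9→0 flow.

augment #1: 9→5→3→0 bottleneck 3, total now 3
augment #2: 9→7→6→0 bottleneck 4, total now 7
augment #3: 9→10→1→0 bottleneck 2, total now 9
augment #4: 9→4→10→3→0 bottleneck 3, total now 12

Maximum flow value: 12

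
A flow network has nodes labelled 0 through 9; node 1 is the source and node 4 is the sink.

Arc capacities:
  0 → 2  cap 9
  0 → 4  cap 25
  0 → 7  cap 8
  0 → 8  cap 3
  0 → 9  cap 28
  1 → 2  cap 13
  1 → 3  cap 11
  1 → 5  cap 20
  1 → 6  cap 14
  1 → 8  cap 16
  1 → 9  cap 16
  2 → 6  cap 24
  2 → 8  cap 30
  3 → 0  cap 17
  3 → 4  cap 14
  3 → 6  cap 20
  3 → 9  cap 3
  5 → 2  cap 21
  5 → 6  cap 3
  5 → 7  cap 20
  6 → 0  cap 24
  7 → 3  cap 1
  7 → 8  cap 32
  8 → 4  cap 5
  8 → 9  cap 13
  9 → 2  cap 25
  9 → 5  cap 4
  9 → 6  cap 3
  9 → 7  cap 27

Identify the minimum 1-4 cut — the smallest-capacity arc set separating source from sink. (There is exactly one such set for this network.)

augment #1: 1→3→4 push 11
augment #2: 1→8→4 push 5
augment #3: 1→6→0→4 push 14
augment #4: 1→2→6→0→4 push 10
augment #5: 1→5→7→3→4 push 1
max flow = 41; residual-reachable set from 1 gives S-side
cut edges (S→T): {(1,3), (6,0), (7,3), (8,4)} total cap 41

Min-cut arcs: {(1,3), (6,0), (7,3), (8,4)} (total capacity 41)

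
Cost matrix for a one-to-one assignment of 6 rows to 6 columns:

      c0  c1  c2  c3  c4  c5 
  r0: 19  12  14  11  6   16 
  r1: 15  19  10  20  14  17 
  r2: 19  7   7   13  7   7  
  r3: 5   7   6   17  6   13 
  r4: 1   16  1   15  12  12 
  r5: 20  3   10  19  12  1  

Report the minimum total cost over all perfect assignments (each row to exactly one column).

Minimum assignment cost: 36

optimal assignment: row0→col3 (cost 11), row1→col2 (cost 10), row2→col1 (cost 7), row3→col4 (cost 6), row4→col0 (cost 1), row5→col5 (cost 1)
total = 11 + 10 + 7 + 6 + 1 + 1 = 36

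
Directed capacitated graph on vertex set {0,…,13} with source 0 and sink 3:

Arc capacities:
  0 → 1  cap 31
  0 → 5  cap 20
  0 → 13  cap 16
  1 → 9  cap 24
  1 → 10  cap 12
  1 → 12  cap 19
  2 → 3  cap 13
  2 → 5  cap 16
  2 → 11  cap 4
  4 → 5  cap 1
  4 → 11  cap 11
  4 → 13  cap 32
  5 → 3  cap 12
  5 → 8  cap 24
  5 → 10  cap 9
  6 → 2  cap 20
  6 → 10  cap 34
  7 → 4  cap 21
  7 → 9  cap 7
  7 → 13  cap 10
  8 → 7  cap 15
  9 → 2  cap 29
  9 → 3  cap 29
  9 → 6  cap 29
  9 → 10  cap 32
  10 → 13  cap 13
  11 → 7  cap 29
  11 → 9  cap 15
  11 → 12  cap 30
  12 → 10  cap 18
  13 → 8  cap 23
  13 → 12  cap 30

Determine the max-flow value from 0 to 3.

augment #1: 0→5→3 bottleneck 12, total now 12
augment #2: 0→1→9→3 bottleneck 24, total now 36
augment #3: 0→5→8→7→9→3 bottleneck 5, total now 41
augment #4: 0→5→8→7→9→2→3 bottleneck 2, total now 43
augment #5: 0→5→8→7→4→11→9→2→3 bottleneck 1, total now 44
augment #6: 0→13→8→7→4→11→9→2→3 bottleneck 7, total now 51

Maximum flow value: 51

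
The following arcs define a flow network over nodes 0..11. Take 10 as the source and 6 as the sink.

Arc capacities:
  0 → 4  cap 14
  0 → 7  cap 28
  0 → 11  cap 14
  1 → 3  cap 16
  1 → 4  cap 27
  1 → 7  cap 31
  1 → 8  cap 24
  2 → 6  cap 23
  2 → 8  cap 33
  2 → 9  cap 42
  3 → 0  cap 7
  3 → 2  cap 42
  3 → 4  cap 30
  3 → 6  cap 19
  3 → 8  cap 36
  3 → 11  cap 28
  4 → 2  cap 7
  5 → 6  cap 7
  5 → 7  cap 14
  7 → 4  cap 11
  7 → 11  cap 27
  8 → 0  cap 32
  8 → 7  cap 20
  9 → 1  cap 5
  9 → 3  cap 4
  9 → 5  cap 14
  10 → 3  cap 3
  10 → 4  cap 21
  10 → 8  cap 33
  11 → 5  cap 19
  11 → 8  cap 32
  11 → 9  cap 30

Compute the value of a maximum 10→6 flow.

augment #1: 10→3→6 bottleneck 3, total now 3
augment #2: 10→4→2→6 bottleneck 7, total now 10
augment #3: 10→8→0→11→5→6 bottleneck 7, total now 17
augment #4: 10→8→0→11→9→3→6 bottleneck 4, total now 21
augment #5: 10→8→0→11→9→1→3→6 bottleneck 3, total now 24
augment #6: 10→8→7→11→9→1→3→6 bottleneck 2, total now 26

Maximum flow value: 26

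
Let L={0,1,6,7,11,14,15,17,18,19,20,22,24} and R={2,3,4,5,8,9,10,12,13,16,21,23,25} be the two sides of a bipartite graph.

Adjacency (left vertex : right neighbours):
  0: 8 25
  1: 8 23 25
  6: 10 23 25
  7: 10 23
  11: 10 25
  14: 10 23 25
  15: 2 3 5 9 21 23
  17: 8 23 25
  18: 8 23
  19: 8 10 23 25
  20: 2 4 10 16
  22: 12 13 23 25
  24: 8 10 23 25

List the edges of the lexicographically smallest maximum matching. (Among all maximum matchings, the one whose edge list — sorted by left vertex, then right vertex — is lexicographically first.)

|M| = 7 (so the lex-smallest maximum matching has 7 edges)
process left vertices in ascending order; for each, take the smallest-labelled available neighbour that still permits 7 edges overall, or leave it unmatched if none does
lex-smallest matching: {0-8, 1-23, 6-10, 11-25, 15-2, 20-4, 22-12}

Lex-smallest maximum matching: {(0,8), (1,23), (6,10), (11,25), (15,2), (20,4), (22,12)}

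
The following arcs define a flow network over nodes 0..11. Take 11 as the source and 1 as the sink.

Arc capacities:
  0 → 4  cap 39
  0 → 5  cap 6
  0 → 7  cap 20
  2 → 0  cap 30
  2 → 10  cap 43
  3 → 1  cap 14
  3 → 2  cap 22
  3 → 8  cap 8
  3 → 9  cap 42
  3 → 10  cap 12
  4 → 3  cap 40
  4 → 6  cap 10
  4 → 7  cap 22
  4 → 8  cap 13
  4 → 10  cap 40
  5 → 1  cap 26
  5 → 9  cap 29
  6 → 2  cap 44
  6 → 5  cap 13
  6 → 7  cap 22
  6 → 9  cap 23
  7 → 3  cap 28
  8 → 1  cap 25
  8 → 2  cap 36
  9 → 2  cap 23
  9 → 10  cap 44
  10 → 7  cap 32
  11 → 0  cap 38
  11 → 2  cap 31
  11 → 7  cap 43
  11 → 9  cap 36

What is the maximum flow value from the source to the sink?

augment #1: 11→0→5→1 bottleneck 6, total now 6
augment #2: 11→7→3→1 bottleneck 14, total now 20
augment #3: 11→0→4→8→1 bottleneck 13, total now 33
augment #4: 11→7→3→8→1 bottleneck 8, total now 41
augment #5: 11→0→4→6→5→1 bottleneck 10, total now 51

Maximum flow value: 51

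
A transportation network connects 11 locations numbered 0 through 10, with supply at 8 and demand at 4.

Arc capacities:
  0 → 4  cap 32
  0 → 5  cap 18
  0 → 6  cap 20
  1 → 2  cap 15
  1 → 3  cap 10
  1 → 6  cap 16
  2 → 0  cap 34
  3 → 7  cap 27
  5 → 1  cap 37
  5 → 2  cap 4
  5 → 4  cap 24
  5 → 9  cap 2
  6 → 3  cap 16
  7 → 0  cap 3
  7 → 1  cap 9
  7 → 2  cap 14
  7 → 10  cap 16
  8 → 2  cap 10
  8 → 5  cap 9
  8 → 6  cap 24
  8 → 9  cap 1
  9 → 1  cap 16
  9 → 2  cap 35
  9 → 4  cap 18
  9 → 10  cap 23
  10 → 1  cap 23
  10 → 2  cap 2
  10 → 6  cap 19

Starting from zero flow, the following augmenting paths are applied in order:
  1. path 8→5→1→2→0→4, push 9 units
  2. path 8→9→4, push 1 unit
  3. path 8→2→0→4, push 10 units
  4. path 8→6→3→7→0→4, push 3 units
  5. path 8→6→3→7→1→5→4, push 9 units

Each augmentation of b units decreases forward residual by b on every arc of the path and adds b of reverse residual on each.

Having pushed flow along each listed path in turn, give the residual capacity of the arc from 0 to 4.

after path 1 (8→5→1→2→0→4, push 9): res(0,4)=23
after path 2 (8→9→4, push 1): res(0,4)=23
after path 3 (8→2→0→4, push 10): res(0,4)=13
after path 4 (8→6→3→7→0→4, push 3): res(0,4)=10
after path 5 (8→6→3→7→1→5→4, push 9): res(0,4)=10

Residual capacity of (0,4): 10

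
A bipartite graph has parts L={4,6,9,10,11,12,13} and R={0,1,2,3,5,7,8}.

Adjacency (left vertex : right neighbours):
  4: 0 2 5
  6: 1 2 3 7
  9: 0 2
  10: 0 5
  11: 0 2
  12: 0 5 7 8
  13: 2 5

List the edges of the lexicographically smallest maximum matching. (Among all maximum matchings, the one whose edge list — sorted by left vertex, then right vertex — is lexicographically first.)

|M| = 5 (so the lex-smallest maximum matching has 5 edges)
process left vertices in ascending order; for each, take the smallest-labelled available neighbour that still permits 5 edges overall, or leave it unmatched if none does
lex-smallest matching: {4-0, 6-1, 9-2, 10-5, 12-7}

Lex-smallest maximum matching: {(4,0), (6,1), (9,2), (10,5), (12,7)}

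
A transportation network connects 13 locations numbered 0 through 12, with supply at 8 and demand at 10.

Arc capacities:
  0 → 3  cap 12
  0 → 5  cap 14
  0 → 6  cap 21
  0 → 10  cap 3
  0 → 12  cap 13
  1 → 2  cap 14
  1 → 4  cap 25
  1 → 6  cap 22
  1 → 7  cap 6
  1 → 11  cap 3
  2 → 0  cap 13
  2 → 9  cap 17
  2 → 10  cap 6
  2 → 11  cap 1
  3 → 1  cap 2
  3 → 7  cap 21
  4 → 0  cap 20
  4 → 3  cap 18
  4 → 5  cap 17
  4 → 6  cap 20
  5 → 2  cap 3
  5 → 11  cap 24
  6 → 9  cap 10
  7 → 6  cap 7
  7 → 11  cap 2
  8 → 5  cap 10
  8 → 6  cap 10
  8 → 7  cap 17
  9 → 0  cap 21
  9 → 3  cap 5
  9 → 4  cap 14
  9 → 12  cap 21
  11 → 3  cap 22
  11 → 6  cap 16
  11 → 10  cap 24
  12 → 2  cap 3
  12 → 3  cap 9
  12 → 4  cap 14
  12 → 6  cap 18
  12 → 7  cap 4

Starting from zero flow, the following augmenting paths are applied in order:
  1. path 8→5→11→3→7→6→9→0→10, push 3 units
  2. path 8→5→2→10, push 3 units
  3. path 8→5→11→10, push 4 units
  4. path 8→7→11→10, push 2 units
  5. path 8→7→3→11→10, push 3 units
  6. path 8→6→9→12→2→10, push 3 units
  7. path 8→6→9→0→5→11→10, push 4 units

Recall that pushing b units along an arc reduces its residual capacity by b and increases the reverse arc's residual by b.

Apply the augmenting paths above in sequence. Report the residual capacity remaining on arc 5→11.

after path 1 (8→5→11→3→7→6→9→0→10, push 3): res(5,11)=21
after path 2 (8→5→2→10, push 3): res(5,11)=21
after path 3 (8→5→11→10, push 4): res(5,11)=17
after path 4 (8→7→11→10, push 2): res(5,11)=17
after path 5 (8→7→3→11→10, push 3): res(5,11)=17
after path 6 (8→6→9→12→2→10, push 3): res(5,11)=17
after path 7 (8→6→9→0→5→11→10, push 4): res(5,11)=13

Residual capacity of (5,11): 13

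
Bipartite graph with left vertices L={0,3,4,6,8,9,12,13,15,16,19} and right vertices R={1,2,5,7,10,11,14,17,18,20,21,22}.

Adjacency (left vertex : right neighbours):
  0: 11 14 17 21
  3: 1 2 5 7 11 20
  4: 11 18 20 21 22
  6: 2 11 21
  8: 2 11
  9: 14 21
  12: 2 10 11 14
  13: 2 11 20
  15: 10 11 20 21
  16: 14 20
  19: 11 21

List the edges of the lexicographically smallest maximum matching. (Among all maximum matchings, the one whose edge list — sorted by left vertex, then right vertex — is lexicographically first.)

Lex-smallest maximum matching: {(0,17), (3,1), (4,18), (6,2), (8,11), (9,14), (12,10), (13,20), (15,21)}

|M| = 9 (so the lex-smallest maximum matching has 9 edges)
process left vertices in ascending order; for each, take the smallest-labelled available neighbour that still permits 9 edges overall, or leave it unmatched if none does
lex-smallest matching: {0-17, 3-1, 4-18, 6-2, 8-11, 9-14, 12-10, 13-20, 15-21}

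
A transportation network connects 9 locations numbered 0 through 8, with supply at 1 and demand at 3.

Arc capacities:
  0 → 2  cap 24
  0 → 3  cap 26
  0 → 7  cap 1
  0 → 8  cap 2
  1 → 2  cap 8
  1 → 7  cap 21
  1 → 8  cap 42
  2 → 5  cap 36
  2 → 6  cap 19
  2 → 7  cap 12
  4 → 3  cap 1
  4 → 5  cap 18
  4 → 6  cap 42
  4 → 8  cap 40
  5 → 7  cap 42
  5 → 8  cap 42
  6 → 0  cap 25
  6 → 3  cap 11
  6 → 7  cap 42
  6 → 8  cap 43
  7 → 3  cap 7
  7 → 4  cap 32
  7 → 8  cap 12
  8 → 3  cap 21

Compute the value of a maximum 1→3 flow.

Maximum flow value: 50

augment #1: 1→7→3 bottleneck 7, total now 7
augment #2: 1→8→3 bottleneck 21, total now 28
augment #3: 1→2→6→3 bottleneck 8, total now 36
augment #4: 1→7→4→3 bottleneck 1, total now 37
augment #5: 1→7→4→6→3 bottleneck 3, total now 40
augment #6: 1→7→4→6→0→3 bottleneck 10, total now 50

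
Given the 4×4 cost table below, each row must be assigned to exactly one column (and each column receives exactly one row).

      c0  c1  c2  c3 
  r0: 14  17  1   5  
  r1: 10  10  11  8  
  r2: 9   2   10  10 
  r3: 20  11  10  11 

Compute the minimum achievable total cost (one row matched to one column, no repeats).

optimal assignment: row0→col2 (cost 1), row1→col0 (cost 10), row2→col1 (cost 2), row3→col3 (cost 11)
total = 1 + 10 + 2 + 11 = 24

Minimum assignment cost: 24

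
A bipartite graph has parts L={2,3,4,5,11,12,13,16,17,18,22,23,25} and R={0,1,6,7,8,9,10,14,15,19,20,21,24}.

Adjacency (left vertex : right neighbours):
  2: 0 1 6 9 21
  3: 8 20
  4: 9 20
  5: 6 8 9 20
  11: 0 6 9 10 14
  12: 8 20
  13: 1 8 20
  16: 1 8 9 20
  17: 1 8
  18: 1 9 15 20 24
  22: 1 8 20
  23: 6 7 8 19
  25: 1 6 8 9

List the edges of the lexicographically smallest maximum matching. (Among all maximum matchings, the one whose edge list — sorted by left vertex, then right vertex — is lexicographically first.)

Lex-smallest maximum matching: {(2,0), (3,8), (4,9), (5,6), (11,10), (12,20), (13,1), (18,15), (23,7)}

|M| = 9 (so the lex-smallest maximum matching has 9 edges)
process left vertices in ascending order; for each, take the smallest-labelled available neighbour that still permits 9 edges overall, or leave it unmatched if none does
lex-smallest matching: {2-0, 3-8, 4-9, 5-6, 11-10, 12-20, 13-1, 18-15, 23-7}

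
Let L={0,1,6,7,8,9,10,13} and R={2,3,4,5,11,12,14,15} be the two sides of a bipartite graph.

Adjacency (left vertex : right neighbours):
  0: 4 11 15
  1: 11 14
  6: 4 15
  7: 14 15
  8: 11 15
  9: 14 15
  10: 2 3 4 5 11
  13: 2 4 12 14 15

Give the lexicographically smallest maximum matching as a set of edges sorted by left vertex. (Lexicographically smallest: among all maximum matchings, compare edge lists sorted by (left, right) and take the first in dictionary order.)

|M| = 6 (so the lex-smallest maximum matching has 6 edges)
process left vertices in ascending order; for each, take the smallest-labelled available neighbour that still permits 6 edges overall, or leave it unmatched if none does
lex-smallest matching: {0-4, 1-11, 6-15, 7-14, 10-2, 13-12}

Lex-smallest maximum matching: {(0,4), (1,11), (6,15), (7,14), (10,2), (13,12)}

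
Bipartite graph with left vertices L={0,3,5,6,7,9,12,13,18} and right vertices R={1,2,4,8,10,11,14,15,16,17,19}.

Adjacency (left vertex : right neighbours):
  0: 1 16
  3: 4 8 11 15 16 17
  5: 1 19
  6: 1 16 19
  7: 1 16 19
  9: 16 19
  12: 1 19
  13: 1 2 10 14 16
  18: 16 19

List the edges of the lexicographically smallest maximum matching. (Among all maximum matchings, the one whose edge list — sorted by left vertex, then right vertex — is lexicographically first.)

Lex-smallest maximum matching: {(0,1), (3,4), (5,19), (6,16), (13,2)}

|M| = 5 (so the lex-smallest maximum matching has 5 edges)
process left vertices in ascending order; for each, take the smallest-labelled available neighbour that still permits 5 edges overall, or leave it unmatched if none does
lex-smallest matching: {0-1, 3-4, 5-19, 6-16, 13-2}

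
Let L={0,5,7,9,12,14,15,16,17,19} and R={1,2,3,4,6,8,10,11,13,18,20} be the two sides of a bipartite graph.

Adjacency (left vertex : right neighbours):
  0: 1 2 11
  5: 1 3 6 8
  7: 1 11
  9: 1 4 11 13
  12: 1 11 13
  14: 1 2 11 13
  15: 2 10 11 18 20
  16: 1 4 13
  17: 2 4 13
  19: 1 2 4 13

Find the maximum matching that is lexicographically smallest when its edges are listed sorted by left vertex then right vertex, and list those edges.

|M| = 7 (so the lex-smallest maximum matching has 7 edges)
process left vertices in ascending order; for each, take the smallest-labelled available neighbour that still permits 7 edges overall, or leave it unmatched if none does
lex-smallest matching: {0-1, 5-3, 7-11, 9-4, 12-13, 14-2, 15-10}

Lex-smallest maximum matching: {(0,1), (5,3), (7,11), (9,4), (12,13), (14,2), (15,10)}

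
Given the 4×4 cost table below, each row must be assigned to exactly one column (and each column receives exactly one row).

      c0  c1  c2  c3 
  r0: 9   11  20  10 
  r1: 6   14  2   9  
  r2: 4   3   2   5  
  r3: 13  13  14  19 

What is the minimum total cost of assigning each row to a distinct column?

Minimum assignment cost: 28

optimal assignment: row0→col3 (cost 10), row1→col2 (cost 2), row2→col1 (cost 3), row3→col0 (cost 13)
total = 10 + 2 + 3 + 13 = 28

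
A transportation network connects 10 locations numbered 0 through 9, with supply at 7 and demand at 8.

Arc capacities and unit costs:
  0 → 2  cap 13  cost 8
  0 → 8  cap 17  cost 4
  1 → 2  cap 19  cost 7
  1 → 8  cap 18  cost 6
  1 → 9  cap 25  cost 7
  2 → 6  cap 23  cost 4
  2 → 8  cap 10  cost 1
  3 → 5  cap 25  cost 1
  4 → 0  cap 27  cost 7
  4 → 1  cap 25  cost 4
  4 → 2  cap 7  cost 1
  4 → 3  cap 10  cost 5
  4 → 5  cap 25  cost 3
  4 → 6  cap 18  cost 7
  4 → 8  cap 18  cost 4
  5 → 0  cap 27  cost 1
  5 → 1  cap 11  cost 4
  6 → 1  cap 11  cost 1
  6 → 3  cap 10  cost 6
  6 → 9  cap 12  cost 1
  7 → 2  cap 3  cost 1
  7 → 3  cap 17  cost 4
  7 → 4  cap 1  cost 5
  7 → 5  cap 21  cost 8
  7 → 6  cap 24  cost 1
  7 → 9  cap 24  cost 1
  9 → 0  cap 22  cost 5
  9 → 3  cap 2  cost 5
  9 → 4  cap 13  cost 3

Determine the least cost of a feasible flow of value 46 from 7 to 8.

Minimum cost for 46 units: 378

shortest-cost path #1: 7→2→8 push 3 @ unit cost 2 (adds 6)
shortest-cost path #2: 7→9→4→2→8 push 7 @ unit cost 6 (adds 42)
shortest-cost path #3: 7→9→4→8 push 6 @ unit cost 8 (adds 48)
shortest-cost path #4: 7→6→1→8 push 11 @ unit cost 8 (adds 88)
shortest-cost path #5: 7→4→8 push 1 @ unit cost 9 (adds 9)
shortest-cost path #6: 7→9→0→8 push 11 @ unit cost 10 (adds 110)
shortest-cost path #7: 7→3→5→0→8 push 6 @ unit cost 10 (adds 60)
shortest-cost path #8: 7→3→5→1→8 push 1 @ unit cost 15 (adds 15)
total cost = 378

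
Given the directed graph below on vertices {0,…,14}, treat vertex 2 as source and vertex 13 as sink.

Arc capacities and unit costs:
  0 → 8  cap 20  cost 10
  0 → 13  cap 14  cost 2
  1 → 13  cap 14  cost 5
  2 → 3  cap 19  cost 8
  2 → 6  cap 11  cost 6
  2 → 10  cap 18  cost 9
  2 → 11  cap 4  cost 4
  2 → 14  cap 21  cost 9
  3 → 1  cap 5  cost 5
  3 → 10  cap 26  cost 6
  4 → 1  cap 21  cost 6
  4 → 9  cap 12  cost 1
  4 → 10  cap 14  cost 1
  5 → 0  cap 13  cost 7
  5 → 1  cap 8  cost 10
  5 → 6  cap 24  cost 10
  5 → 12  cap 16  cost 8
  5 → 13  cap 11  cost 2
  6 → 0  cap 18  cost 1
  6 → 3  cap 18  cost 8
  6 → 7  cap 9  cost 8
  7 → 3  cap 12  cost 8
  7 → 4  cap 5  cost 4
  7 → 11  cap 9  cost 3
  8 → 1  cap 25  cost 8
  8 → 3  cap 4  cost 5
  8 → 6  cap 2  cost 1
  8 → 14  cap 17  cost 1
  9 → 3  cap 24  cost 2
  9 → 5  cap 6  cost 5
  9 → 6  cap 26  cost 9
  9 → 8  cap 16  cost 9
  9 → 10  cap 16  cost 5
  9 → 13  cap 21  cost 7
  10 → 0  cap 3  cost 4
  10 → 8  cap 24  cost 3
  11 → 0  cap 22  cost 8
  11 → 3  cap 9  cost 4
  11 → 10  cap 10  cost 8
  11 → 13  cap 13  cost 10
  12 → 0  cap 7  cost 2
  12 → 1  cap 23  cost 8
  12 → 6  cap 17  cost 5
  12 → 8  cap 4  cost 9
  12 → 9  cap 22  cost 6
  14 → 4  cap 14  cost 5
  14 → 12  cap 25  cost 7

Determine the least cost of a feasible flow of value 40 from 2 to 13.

shortest-cost path #1: 2→6→0→13 push 11 @ unit cost 9 (adds 99)
shortest-cost path #2: 2→11→13 push 4 @ unit cost 14 (adds 56)
shortest-cost path #3: 2→10→0→13 push 3 @ unit cost 15 (adds 45)
shortest-cost path #4: 2→3→1→13 push 5 @ unit cost 18 (adds 90)
shortest-cost path #5: 2→14→4→9→13 push 12 @ unit cost 22 (adds 264)
shortest-cost path #6: 2→14→4→1→13 push 2 @ unit cost 25 (adds 50)
shortest-cost path #7: 2→10→8→1→13 push 3 @ unit cost 25 (adds 75)
total cost = 679

Minimum cost for 40 units: 679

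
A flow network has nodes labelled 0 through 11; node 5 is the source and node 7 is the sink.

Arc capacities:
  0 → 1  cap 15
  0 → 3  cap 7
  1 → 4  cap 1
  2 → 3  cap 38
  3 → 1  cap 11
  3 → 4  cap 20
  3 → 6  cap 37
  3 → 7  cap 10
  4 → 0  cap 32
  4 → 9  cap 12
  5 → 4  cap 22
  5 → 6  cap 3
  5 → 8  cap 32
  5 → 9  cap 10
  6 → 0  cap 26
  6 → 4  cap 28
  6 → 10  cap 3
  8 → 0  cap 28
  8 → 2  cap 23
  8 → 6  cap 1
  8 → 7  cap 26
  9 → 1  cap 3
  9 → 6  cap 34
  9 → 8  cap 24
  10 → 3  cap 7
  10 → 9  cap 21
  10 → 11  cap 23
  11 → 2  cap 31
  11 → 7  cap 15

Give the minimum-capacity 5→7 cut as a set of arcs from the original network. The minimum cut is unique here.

Min-cut arcs: {(3,7), (6,10), (8,7)} (total capacity 39)

augment #1: 5→8→7 push 26
augment #2: 5→4→0→3→7 push 7
augment #3: 5→6→10→3→7 push 3
augment #4: 5→8→2→3→10→11→7 push 3
max flow = 39; residual-reachable set from 5 gives S-side
cut edges (S→T): {(3,7), (6,10), (8,7)} total cap 39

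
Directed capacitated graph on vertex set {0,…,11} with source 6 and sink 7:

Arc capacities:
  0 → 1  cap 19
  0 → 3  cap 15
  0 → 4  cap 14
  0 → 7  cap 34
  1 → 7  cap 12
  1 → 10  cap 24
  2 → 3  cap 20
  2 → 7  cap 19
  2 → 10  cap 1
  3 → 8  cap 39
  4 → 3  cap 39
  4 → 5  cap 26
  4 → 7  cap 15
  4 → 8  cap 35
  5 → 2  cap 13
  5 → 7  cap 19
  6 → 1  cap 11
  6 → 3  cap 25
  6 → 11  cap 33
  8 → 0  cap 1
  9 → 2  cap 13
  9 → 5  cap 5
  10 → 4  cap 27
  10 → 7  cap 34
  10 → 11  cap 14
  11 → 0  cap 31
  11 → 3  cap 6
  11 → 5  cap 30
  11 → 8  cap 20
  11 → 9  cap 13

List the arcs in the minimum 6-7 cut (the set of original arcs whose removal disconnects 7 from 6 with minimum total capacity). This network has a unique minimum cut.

augment #1: 6→1→7 push 11
augment #2: 6→11→0→7 push 31
augment #3: 6→11→5→7 push 2
augment #4: 6→3→8→0→7 push 1
max flow = 45; residual-reachable set from 6 gives S-side
cut edges (S→T): {(6,1), (6,11), (8,0)} total cap 45

Min-cut arcs: {(6,1), (6,11), (8,0)} (total capacity 45)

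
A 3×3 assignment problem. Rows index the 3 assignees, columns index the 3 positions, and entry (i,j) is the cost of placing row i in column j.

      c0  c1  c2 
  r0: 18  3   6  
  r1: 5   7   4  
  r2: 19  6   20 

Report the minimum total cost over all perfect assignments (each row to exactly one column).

Minimum assignment cost: 17

optimal assignment: row0→col2 (cost 6), row1→col0 (cost 5), row2→col1 (cost 6)
total = 6 + 5 + 6 = 17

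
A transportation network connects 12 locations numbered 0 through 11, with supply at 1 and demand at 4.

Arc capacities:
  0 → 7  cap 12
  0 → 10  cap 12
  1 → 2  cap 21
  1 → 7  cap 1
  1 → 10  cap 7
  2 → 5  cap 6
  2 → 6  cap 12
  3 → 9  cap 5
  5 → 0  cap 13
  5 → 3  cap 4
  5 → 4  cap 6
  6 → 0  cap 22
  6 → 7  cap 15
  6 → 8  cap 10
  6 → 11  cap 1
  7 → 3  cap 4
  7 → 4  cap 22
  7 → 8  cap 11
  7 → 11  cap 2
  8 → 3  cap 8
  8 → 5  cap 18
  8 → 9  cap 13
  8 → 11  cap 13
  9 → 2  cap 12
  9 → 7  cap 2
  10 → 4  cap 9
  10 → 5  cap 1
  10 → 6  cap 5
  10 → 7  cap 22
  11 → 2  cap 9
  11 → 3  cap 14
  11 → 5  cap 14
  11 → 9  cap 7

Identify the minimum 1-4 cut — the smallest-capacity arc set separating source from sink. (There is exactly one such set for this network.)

augment #1: 1→7→4 push 1
augment #2: 1→10→4 push 7
augment #3: 1→2→5→4 push 6
augment #4: 1→2→6→7→4 push 12
max flow = 26; residual-reachable set from 1 gives S-side
cut edges (S→T): {(1,7), (1,10), (2,5), (2,6)} total cap 26

Min-cut arcs: {(1,7), (1,10), (2,5), (2,6)} (total capacity 26)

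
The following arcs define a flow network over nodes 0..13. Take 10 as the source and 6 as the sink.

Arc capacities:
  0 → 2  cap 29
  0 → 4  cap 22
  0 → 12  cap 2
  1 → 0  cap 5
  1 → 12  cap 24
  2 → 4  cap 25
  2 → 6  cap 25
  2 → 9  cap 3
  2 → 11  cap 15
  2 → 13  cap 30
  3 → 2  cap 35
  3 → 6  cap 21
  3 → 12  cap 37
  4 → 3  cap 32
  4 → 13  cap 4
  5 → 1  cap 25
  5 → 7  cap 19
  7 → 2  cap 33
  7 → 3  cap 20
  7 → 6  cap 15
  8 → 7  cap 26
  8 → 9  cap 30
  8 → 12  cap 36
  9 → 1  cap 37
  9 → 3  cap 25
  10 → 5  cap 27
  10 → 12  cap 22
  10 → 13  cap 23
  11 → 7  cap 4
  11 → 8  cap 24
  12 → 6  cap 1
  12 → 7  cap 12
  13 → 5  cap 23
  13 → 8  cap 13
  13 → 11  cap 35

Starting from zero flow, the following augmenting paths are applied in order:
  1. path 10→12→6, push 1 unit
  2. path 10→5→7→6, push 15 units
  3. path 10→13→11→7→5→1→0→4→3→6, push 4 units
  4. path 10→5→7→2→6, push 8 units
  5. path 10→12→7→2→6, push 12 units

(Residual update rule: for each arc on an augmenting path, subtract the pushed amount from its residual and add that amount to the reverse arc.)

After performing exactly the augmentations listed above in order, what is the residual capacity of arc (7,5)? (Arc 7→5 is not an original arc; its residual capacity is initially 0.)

Residual capacity of (7,5): 19

after path 1 (10→12→6, push 1): res(7,5)=0
after path 2 (10→5→7→6, push 15): res(7,5)=15
after path 3 (10→13→11→7→5→1→0→4→3→6, push 4): res(7,5)=11
after path 4 (10→5→7→2→6, push 8): res(7,5)=19
after path 5 (10→12→7→2→6, push 12): res(7,5)=19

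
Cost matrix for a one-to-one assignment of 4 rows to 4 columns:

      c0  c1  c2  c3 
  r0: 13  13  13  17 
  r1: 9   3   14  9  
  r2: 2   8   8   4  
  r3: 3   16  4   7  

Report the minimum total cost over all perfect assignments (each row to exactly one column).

optimal assignment: row0→col2 (cost 13), row1→col1 (cost 3), row2→col3 (cost 4), row3→col0 (cost 3)
total = 13 + 3 + 4 + 3 = 23

Minimum assignment cost: 23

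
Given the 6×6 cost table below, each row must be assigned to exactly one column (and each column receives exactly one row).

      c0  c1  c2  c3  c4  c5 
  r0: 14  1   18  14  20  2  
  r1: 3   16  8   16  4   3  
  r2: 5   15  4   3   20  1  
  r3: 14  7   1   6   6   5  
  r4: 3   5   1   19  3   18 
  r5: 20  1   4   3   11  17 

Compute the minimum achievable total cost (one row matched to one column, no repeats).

Minimum assignment cost: 12

optimal assignment: row0→col1 (cost 1), row1→col0 (cost 3), row2→col5 (cost 1), row3→col2 (cost 1), row4→col4 (cost 3), row5→col3 (cost 3)
total = 1 + 3 + 1 + 1 + 3 + 3 = 12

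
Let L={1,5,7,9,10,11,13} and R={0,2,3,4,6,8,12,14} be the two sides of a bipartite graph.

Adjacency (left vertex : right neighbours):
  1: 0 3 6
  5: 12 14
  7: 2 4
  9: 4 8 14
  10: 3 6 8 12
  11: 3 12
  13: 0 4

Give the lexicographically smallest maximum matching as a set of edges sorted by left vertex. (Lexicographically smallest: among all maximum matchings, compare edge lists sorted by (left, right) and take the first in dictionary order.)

Lex-smallest maximum matching: {(1,0), (5,12), (7,2), (9,8), (10,6), (11,3), (13,4)}

|M| = 7 (so the lex-smallest maximum matching has 7 edges)
process left vertices in ascending order; for each, take the smallest-labelled available neighbour that still permits 7 edges overall, or leave it unmatched if none does
lex-smallest matching: {1-0, 5-12, 7-2, 9-8, 10-6, 11-3, 13-4}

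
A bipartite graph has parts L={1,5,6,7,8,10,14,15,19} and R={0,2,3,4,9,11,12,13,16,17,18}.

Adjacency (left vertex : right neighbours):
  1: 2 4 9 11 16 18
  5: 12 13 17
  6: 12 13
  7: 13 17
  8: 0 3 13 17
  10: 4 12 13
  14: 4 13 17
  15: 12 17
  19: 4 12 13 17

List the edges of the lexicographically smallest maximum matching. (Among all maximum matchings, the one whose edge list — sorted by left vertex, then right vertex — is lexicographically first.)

|M| = 6 (so the lex-smallest maximum matching has 6 edges)
process left vertices in ascending order; for each, take the smallest-labelled available neighbour that still permits 6 edges overall, or leave it unmatched if none does
lex-smallest matching: {1-2, 5-12, 6-13, 7-17, 8-0, 10-4}

Lex-smallest maximum matching: {(1,2), (5,12), (6,13), (7,17), (8,0), (10,4)}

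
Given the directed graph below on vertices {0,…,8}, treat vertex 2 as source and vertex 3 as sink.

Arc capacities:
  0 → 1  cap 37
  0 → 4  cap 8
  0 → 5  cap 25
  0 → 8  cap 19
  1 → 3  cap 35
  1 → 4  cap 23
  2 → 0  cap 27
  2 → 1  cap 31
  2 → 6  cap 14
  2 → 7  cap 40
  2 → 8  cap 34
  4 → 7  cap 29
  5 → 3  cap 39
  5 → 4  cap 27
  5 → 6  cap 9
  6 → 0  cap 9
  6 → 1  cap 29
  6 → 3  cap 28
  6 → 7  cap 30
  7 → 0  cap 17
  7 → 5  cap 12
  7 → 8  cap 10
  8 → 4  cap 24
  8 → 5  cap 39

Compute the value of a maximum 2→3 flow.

Maximum flow value: 97

augment #1: 2→1→3 bottleneck 31, total now 31
augment #2: 2→6→3 bottleneck 14, total now 45
augment #3: 2→0→1→3 bottleneck 4, total now 49
augment #4: 2→0→5→3 bottleneck 23, total now 72
augment #5: 2→7→5→3 bottleneck 12, total now 84
augment #6: 2→8→5→3 bottleneck 4, total now 88
augment #7: 2→8→5→6→3 bottleneck 9, total now 97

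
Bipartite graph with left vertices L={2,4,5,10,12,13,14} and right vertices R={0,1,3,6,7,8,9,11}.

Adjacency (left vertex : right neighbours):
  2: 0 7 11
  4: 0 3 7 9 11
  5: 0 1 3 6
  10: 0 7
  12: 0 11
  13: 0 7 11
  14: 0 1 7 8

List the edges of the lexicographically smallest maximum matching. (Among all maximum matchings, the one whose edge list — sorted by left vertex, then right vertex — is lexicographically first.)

|M| = 6 (so the lex-smallest maximum matching has 6 edges)
process left vertices in ascending order; for each, take the smallest-labelled available neighbour that still permits 6 edges overall, or leave it unmatched if none does
lex-smallest matching: {2-0, 4-3, 5-1, 10-7, 12-11, 14-8}

Lex-smallest maximum matching: {(2,0), (4,3), (5,1), (10,7), (12,11), (14,8)}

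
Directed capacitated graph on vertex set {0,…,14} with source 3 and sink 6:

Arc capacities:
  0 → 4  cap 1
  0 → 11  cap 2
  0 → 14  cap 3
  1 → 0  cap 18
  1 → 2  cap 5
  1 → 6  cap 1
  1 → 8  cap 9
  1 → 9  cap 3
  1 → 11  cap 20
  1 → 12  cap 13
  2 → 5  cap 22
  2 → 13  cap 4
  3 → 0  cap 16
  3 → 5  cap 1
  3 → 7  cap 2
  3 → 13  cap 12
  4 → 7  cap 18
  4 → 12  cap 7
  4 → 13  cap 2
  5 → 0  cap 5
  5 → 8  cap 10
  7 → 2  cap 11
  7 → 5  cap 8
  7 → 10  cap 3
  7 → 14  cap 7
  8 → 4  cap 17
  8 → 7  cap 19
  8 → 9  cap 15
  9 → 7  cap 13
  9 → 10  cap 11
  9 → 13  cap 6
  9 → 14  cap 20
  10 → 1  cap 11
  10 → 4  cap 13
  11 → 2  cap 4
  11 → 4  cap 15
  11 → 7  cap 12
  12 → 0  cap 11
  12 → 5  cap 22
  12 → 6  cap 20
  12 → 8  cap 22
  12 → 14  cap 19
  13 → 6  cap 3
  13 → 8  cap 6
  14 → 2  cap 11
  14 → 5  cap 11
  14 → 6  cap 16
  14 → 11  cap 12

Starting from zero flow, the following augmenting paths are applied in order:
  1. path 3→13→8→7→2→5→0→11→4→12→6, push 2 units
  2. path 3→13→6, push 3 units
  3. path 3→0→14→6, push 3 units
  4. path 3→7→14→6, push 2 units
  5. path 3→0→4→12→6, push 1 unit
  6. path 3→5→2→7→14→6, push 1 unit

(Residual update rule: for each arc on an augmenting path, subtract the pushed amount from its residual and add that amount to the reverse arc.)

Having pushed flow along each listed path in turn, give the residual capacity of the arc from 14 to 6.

Residual capacity of (14,6): 10

after path 1 (3→13→8→7→2→5→0→11→4→12→6, push 2): res(14,6)=16
after path 2 (3→13→6, push 3): res(14,6)=16
after path 3 (3→0→14→6, push 3): res(14,6)=13
after path 4 (3→7→14→6, push 2): res(14,6)=11
after path 5 (3→0→4→12→6, push 1): res(14,6)=11
after path 6 (3→5→2→7→14→6, push 1): res(14,6)=10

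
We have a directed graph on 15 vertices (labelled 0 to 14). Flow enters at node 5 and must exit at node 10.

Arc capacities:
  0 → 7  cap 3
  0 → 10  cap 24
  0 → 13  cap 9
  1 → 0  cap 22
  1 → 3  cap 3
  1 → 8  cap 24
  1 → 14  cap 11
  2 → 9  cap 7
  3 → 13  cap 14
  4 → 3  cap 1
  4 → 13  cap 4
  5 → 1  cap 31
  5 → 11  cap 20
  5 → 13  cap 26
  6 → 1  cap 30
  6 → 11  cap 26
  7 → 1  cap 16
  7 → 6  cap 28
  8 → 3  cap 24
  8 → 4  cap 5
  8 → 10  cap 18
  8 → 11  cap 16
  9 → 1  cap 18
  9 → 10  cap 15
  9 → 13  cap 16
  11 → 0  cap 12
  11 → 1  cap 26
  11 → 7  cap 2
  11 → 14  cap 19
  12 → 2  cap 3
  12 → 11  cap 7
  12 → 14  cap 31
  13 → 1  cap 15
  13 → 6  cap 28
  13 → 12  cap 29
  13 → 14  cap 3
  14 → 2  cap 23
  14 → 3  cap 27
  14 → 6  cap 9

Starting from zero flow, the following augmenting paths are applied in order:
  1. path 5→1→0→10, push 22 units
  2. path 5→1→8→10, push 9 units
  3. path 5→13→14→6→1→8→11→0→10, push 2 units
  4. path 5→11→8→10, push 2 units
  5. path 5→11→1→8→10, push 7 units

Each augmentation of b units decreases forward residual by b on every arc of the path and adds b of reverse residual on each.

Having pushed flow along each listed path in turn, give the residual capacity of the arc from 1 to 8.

Residual capacity of (1,8): 6

after path 1 (5→1→0→10, push 22): res(1,8)=24
after path 2 (5→1→8→10, push 9): res(1,8)=15
after path 3 (5→13→14→6→1→8→11→0→10, push 2): res(1,8)=13
after path 4 (5→11→8→10, push 2): res(1,8)=13
after path 5 (5→11→1→8→10, push 7): res(1,8)=6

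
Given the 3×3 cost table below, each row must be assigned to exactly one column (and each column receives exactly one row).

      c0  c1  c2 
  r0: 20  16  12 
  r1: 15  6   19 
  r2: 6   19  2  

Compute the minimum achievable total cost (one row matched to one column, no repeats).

optimal assignment: row0→col2 (cost 12), row1→col1 (cost 6), row2→col0 (cost 6)
total = 12 + 6 + 6 = 24

Minimum assignment cost: 24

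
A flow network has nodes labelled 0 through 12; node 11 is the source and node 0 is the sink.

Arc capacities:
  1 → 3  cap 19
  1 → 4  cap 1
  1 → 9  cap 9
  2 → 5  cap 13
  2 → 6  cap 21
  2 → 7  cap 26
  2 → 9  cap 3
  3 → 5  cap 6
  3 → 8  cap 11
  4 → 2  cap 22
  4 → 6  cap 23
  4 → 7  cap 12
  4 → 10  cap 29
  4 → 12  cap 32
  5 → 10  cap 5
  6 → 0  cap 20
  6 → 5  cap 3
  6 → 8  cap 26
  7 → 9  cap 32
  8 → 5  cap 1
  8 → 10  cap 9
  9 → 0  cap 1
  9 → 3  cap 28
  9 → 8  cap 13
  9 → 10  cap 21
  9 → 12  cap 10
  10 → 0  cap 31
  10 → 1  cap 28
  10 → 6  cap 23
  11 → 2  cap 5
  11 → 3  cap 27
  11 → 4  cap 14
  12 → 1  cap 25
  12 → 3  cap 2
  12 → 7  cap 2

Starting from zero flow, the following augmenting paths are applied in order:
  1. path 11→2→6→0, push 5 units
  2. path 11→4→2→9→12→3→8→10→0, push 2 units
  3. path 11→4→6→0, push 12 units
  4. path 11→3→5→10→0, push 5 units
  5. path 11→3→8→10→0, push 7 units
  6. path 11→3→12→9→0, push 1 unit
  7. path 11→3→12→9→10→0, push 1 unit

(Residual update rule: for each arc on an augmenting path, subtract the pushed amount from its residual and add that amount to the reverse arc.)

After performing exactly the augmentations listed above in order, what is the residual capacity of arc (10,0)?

Residual capacity of (10,0): 16

after path 1 (11→2→6→0, push 5): res(10,0)=31
after path 2 (11→4→2→9→12→3→8→10→0, push 2): res(10,0)=29
after path 3 (11→4→6→0, push 12): res(10,0)=29
after path 4 (11→3→5→10→0, push 5): res(10,0)=24
after path 5 (11→3→8→10→0, push 7): res(10,0)=17
after path 6 (11→3→12→9→0, push 1): res(10,0)=17
after path 7 (11→3→12→9→10→0, push 1): res(10,0)=16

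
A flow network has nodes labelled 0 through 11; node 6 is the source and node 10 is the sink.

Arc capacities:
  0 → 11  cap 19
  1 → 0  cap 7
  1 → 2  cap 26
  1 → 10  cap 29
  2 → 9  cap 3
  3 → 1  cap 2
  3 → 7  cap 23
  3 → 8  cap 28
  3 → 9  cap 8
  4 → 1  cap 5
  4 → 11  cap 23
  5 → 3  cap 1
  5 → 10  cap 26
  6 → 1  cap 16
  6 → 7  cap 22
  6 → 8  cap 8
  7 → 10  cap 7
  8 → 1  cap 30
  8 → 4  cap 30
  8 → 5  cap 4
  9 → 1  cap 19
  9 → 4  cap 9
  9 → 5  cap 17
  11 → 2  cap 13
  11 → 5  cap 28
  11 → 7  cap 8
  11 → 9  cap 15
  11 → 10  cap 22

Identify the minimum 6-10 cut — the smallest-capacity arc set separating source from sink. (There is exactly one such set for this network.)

augment #1: 6→1→10 push 16
augment #2: 6→7→10 push 7
augment #3: 6→8→1→10 push 8
max flow = 31; residual-reachable set from 6 gives S-side
cut edges (S→T): {(6,1), (6,8), (7,10)} total cap 31

Min-cut arcs: {(6,1), (6,8), (7,10)} (total capacity 31)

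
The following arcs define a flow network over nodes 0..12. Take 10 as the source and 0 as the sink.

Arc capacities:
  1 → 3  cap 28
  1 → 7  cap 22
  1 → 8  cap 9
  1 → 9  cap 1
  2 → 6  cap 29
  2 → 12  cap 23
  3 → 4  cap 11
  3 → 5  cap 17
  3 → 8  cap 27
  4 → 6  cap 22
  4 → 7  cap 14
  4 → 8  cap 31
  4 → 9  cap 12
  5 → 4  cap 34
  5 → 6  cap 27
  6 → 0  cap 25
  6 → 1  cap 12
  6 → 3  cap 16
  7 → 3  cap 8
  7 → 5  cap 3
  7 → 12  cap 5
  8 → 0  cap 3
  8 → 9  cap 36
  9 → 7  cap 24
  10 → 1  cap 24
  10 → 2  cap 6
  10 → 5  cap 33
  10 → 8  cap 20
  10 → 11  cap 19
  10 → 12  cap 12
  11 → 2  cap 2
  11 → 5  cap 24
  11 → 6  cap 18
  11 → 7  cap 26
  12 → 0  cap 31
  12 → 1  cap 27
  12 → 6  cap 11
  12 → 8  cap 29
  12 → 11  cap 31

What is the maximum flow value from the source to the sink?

augment #1: 10→8→0 bottleneck 3, total now 3
augment #2: 10→12→0 bottleneck 12, total now 15
augment #3: 10→2→6→0 bottleneck 6, total now 21
augment #4: 10→5→6→0 bottleneck 19, total now 40
augment #5: 10→1→7→12→0 bottleneck 5, total now 45
augment #6: 10→11→2→12→0 bottleneck 2, total now 47
augment #7: 10→5→6→2→12→0 bottleneck 6, total now 53

Maximum flow value: 53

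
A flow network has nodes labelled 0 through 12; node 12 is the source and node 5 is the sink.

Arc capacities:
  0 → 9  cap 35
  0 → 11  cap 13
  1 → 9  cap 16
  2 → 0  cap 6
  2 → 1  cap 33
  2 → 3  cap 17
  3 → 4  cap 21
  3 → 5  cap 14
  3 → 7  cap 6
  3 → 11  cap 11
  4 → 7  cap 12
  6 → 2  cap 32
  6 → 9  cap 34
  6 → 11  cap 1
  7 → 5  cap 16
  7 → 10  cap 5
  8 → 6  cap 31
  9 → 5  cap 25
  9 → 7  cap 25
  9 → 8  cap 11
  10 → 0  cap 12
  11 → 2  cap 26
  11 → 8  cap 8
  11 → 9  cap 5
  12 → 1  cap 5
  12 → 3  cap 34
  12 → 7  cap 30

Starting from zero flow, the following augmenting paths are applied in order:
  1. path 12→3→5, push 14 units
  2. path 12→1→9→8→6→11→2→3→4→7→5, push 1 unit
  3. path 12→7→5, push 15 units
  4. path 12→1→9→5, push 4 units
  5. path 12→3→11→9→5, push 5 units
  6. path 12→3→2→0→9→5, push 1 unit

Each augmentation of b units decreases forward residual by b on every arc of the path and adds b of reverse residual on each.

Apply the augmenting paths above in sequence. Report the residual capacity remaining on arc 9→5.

Residual capacity of (9,5): 15

after path 1 (12→3→5, push 14): res(9,5)=25
after path 2 (12→1→9→8→6→11→2→3→4→7→5, push 1): res(9,5)=25
after path 3 (12→7→5, push 15): res(9,5)=25
after path 4 (12→1→9→5, push 4): res(9,5)=21
after path 5 (12→3→11→9→5, push 5): res(9,5)=16
after path 6 (12→3→2→0→9→5, push 1): res(9,5)=15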